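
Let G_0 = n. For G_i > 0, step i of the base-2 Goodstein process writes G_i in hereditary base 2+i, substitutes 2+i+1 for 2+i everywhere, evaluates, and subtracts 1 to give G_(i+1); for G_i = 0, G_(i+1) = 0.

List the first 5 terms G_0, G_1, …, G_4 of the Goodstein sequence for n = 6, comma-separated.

6, 29, 257, 3125, 46655

G_0=6  [base 2] 2^2 + 2  →[2↦3]→  3^3 + 3 = 30  −1 ⇒ G_1=29
G_1=29  [base 3] 3^3 + 2  →[3↦4]→  4^4 + 2 = 258  −1 ⇒ G_2=257
G_2=257  [base 4] 4^4 + 1  →[4↦5]→  5^5 + 1 = 3126  −1 ⇒ G_3=3125
G_3=3125  [base 5] 5^5  →[5↦6]→  6^6 = 46656  −1 ⇒ G_4=46655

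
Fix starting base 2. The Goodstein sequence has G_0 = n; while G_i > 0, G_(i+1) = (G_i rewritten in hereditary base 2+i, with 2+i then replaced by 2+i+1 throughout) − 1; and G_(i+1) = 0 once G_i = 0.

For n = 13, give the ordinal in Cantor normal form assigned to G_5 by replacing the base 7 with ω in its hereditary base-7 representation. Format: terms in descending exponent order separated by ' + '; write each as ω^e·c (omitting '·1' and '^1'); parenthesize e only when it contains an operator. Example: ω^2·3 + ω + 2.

ω^(ω + 1) + ω^3·3 + ω^2·3 + ω·3

[0] 13 ≡ 2^(2 + 1) + 2^2 + 1 (base 2). Lift 3: 109. −1: 108.
[1] 108 ≡ 3^(3 + 1) + 3^3 (base 3). Lift 4: 1280. −1: 1279.
[2] 1279 ≡ 4^(4 + 1) + 3·4^3 + 3·4^2 + 3·4 + 3 (base 4). Lift 5: 16093. −1: 16092.
[3] 16092 ≡ 5^(5 + 1) + 3·5^3 + 3·5^2 + 3·5 + 2 (base 5). Lift 6: 280712. −1: 280711.
[4] 280711 ≡ 6^(6 + 1) + 3·6^3 + 3·6^2 + 3·6 + 1 (base 6). Lift 7: 5765999. −1: 5765998.
[5] 5765998 ≡ 7^(7 + 1) + 3·7^3 + 3·7^2 + 3·7 (base 7). Lift 8: 134219480. −1: 134219479.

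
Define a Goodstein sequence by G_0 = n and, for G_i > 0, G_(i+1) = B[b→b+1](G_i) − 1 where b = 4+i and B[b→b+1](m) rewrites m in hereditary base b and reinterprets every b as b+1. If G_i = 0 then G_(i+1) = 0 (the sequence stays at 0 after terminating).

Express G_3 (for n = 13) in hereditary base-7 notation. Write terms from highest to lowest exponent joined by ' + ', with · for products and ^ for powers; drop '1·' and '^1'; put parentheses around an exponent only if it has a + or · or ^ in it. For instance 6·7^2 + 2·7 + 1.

2·7 + 4

i=0: 13 = 3·4 + 1 (b=4); 4→5: 3·5 + 1 = 16; 16−1 = 15
i=1: 15 = 3·5 (b=5); 5→6: 3·6 = 18; 18−1 = 17
i=2: 17 = 2·6 + 5 (b=6); 6→7: 2·7 + 5 = 19; 19−1 = 18
i=3: 18 = 2·7 + 4 (b=7); 7→8: 2·8 + 4 = 20; 20−1 = 19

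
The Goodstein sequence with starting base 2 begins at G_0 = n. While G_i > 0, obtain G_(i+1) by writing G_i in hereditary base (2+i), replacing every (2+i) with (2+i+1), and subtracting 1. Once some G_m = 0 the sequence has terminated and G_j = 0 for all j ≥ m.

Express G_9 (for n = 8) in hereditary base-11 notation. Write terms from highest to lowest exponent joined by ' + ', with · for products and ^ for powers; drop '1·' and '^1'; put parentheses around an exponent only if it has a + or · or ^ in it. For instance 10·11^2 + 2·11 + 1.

step 0: 8 = 2^(2 + 1); sub 3 for 2: 3^(3 + 1); = 81; G_1 = 81−1 = 80
step 1: 80 = 2·3^3 + 2·3^2 + 2·3 + 2; sub 4 for 3: 2·4^4 + 2·4^2 + 2·4 + 2; = 554; G_2 = 554−1 = 553
step 2: 553 = 2·4^4 + 2·4^2 + 2·4 + 1; sub 5 for 4: 2·5^5 + 2·5^2 + 2·5 + 1; = 6311; G_3 = 6311−1 = 6310
step 3: 6310 = 2·5^5 + 2·5^2 + 2·5; sub 6 for 5: 2·6^6 + 2·6^2 + 2·6; = 93396; G_4 = 93396−1 = 93395
step 4: 93395 = 2·6^6 + 2·6^2 + 6 + 5; sub 7 for 6: 2·7^7 + 2·7^2 + 7 + 5; = 1647196; G_5 = 1647196−1 = 1647195
step 5: 1647195 = 2·7^7 + 2·7^2 + 7 + 4; sub 8 for 7: 2·8^8 + 2·8^2 + 8 + 4; = 33554572; G_6 = 33554572−1 = 33554571
step 6: 33554571 = 2·8^8 + 2·8^2 + 8 + 3; sub 9 for 8: 2·9^9 + 2·9^2 + 9 + 3; = 774841152; G_7 = 774841152−1 = 774841151
step 7: 774841151 = 2·9^9 + 2·9^2 + 9 + 2; sub 10 for 9: 2·10^10 + 2·10^2 + 10 + 2; = 20000000212; G_8 = 20000000212−1 = 20000000211
step 8: 20000000211 = 2·10^10 + 2·10^2 + 10 + 1; sub 11 for 10: 2·11^11 + 2·11^2 + 11 + 1; = 570623341476; G_9 = 570623341476−1 = 570623341475

2·11^11 + 2·11^2 + 11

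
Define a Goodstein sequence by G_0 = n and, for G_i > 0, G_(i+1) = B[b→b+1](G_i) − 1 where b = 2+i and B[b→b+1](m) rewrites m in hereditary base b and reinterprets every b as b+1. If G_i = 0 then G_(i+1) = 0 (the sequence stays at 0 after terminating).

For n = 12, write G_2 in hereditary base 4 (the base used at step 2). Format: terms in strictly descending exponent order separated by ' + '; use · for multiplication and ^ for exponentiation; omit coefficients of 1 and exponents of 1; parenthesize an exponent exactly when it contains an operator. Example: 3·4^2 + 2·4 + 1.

4^(4 + 1) + 2·4^2 + 2·4 + 1

(0) 12|_2 = 2^(2 + 1) + 2^2 ↦ 3^(3 + 1) + 3^3|_3 = 108 ⇒ 107
(1) 107|_3 = 3^(3 + 1) + 2·3^2 + 2·3 + 2 ↦ 4^(4 + 1) + 2·4^2 + 2·4 + 2|_4 = 1066 ⇒ 1065
(2) 1065|_4 = 4^(4 + 1) + 2·4^2 + 2·4 + 1 ↦ 5^(5 + 1) + 2·5^2 + 2·5 + 1|_5 = 15686 ⇒ 15685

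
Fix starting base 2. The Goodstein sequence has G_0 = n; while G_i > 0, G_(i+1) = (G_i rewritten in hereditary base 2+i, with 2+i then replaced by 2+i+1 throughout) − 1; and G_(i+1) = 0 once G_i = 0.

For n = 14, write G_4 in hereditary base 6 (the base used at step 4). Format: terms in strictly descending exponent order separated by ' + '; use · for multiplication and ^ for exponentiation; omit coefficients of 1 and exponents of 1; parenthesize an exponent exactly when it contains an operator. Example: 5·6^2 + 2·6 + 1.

G_0=14  [base 2] 2^(2 + 1) + 2^2 + 2  →[2↦3]→  3^(3 + 1) + 3^3 + 3 = 111  −1 ⇒ G_1=110
G_1=110  [base 3] 3^(3 + 1) + 3^3 + 2  →[3↦4]→  4^(4 + 1) + 4^4 + 2 = 1282  −1 ⇒ G_2=1281
G_2=1281  [base 4] 4^(4 + 1) + 4^4 + 1  →[4↦5]→  5^(5 + 1) + 5^5 + 1 = 18751  −1 ⇒ G_3=18750
G_3=18750  [base 5] 5^(5 + 1) + 5^5  →[5↦6]→  6^(6 + 1) + 6^6 = 326592  −1 ⇒ G_4=326591

6^(6 + 1) + 5·6^5 + 5·6^4 + 5·6^3 + 5·6^2 + 5·6 + 5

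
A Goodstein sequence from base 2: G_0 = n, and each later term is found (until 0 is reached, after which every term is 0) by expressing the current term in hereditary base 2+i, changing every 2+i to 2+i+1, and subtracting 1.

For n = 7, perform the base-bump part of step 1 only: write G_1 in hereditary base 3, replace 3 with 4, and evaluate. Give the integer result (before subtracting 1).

260

i=0: 7 = 2^2 + 2 + 1 (b=2); 2→3: 3^3 + 3 + 1 = 31; 31−1 = 30
i=1: 30 = 3^3 + 3 (b=3); 3→4: 4^4 + 4 = 260; 260−1 = 259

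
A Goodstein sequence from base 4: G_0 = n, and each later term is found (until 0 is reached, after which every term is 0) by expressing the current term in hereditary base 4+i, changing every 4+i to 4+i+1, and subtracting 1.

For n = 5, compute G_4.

3

[0] 5 ≡ 4 + 1 (base 4). Lift 5: 6. −1: 5.
[1] 5 ≡ 5 (base 5). Lift 6: 6. −1: 5.
[2] 5 ≡ 5 (base 6). Lift 7: 5. −1: 4.
[3] 4 ≡ 4 (base 7). Lift 8: 4. −1: 3.
[4] 3 ≡ 3 (base 8). Lift 9: 3. −1: 2.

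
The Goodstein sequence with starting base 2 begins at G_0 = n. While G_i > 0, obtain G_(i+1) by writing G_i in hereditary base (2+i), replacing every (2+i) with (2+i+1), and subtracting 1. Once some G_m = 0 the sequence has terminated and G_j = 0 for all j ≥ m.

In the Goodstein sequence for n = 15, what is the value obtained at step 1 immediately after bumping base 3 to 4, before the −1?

G_0 = 15. HB_2(15) = 2^(2 + 1) + 2^2 + 2 + 1. Bump = 112. G_1 = 111.
G_1 = 111. HB_3(111) = 3^(3 + 1) + 3^3 + 3. Bump = 1284. G_2 = 1283.

1284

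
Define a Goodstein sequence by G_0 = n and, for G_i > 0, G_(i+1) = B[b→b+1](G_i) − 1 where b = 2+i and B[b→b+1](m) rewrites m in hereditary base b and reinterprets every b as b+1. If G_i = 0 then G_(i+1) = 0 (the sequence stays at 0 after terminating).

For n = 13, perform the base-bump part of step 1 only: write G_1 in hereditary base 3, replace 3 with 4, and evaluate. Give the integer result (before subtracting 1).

1280

G_0=13  [base 2] 2^(2 + 1) + 2^2 + 1  →[2↦3]→  3^(3 + 1) + 3^3 + 1 = 109  −1 ⇒ G_1=108
G_1=108  [base 3] 3^(3 + 1) + 3^3  →[3↦4]→  4^(4 + 1) + 4^4 = 1280  −1 ⇒ G_2=1279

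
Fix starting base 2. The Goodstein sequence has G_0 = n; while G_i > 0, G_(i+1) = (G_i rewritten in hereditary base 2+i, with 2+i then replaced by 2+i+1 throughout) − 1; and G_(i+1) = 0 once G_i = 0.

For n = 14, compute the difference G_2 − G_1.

1171

[0] 14 ≡ 2^(2 + 1) + 2^2 + 2 (base 2). Lift 3: 111. −1: 110.
[1] 110 ≡ 3^(3 + 1) + 3^3 + 2 (base 3). Lift 4: 1282. −1: 1281.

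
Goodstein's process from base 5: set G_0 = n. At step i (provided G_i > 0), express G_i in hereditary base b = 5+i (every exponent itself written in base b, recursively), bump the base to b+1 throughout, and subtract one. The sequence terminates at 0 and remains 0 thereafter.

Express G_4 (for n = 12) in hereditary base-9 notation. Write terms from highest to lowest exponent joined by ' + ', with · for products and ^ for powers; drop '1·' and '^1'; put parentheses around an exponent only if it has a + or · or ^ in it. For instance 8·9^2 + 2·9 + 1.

9 + 6

base 5: 12 = 2·5 + 2; at 6: 2·6 + 2 = 14; next = 13
base 6: 13 = 2·6 + 1; at 7: 2·7 + 1 = 15; next = 14
base 7: 14 = 2·7; at 8: 2·8 = 16; next = 15
base 8: 15 = 8 + 7; at 9: 9 + 7 = 16; next = 15
base 9: 15 = 9 + 6; at 10: 10 + 6 = 16; next = 15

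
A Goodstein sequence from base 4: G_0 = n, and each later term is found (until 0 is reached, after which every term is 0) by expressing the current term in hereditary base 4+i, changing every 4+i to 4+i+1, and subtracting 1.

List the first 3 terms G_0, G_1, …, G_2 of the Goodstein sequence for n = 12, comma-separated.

12, 14, 15

G_0=12  [base 4] 3·4  →[4↦5]→  3·5 = 15  −1 ⇒ G_1=14
G_1=14  [base 5] 2·5 + 4  →[5↦6]→  2·6 + 4 = 16  −1 ⇒ G_2=15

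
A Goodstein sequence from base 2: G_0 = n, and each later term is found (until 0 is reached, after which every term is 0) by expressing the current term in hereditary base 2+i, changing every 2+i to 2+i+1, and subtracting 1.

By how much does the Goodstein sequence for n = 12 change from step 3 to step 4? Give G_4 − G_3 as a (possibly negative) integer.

G_0 = 12. HB_2(12) = 2^(2 + 1) + 2^2. Bump = 108. G_1 = 107.
G_1 = 107. HB_3(107) = 3^(3 + 1) + 2·3^2 + 2·3 + 2. Bump = 1066. G_2 = 1065.
G_2 = 1065. HB_4(1065) = 4^(4 + 1) + 2·4^2 + 2·4 + 1. Bump = 15686. G_3 = 15685.
G_3 = 15685. HB_5(15685) = 5^(5 + 1) + 2·5^2 + 2·5. Bump = 280020. G_4 = 280019.

264334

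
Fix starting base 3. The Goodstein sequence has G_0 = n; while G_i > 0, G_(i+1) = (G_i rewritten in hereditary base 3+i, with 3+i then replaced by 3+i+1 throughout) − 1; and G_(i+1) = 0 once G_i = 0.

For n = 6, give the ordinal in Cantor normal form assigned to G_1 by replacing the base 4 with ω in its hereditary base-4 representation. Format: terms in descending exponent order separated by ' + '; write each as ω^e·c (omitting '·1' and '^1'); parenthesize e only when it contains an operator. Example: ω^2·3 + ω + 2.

6 —HB3→ 2·3 —bump→ 2·4 = 8 —(−1)→ 7
7 —HB4→ 4 + 3 —bump→ 5 + 3 = 8 —(−1)→ 7

ω + 3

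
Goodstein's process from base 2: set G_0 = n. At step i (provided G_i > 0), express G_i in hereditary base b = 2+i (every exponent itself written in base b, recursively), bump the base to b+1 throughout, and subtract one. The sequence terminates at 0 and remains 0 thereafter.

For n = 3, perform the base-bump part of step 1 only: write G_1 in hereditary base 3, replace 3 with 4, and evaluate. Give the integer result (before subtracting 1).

G_0=3  [base 2] 2 + 1  →[2↦3]→  3 + 1 = 4  −1 ⇒ G_1=3
G_1=3  [base 3] 3  →[3↦4]→  4 = 4  −1 ⇒ G_2=3

4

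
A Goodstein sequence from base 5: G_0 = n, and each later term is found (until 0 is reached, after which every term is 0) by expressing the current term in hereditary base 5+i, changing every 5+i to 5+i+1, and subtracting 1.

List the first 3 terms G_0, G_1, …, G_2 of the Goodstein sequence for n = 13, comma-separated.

13, 14, 15

(0) 13|_5 = 2·5 + 3 ↦ 2·6 + 3|_6 = 15 ⇒ 14
(1) 14|_6 = 2·6 + 2 ↦ 2·7 + 2|_7 = 16 ⇒ 15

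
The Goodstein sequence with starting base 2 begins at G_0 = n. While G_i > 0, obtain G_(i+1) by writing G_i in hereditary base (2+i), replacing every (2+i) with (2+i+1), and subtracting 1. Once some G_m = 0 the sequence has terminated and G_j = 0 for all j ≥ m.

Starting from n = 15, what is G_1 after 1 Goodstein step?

111

15 —HB2→ 2^(2 + 1) + 2^2 + 2 + 1 —bump→ 3^(3 + 1) + 3^3 + 3 + 1 = 112 —(−1)→ 111
111 —HB3→ 3^(3 + 1) + 3^3 + 3 —bump→ 4^(4 + 1) + 4^4 + 4 = 1284 —(−1)→ 1283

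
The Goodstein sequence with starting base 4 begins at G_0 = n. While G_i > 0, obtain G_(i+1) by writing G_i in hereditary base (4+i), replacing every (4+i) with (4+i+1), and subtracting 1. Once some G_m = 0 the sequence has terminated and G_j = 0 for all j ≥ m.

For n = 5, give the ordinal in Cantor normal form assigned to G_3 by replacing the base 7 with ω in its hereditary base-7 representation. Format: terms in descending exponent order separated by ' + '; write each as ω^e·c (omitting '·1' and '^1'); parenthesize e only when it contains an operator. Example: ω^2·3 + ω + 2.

4

(0) 5|_4 = 4 + 1 ↦ 5 + 1|_5 = 6 ⇒ 5
(1) 5|_5 = 5 ↦ 6|_6 = 6 ⇒ 5
(2) 5|_6 = 5 ↦ 5|_7 = 5 ⇒ 4
(3) 4|_7 = 4 ↦ 4|_8 = 4 ⇒ 3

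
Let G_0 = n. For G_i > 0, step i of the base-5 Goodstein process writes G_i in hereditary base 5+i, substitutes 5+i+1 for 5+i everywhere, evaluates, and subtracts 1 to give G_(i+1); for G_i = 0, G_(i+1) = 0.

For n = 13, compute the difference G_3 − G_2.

base 5: 13 = 2·5 + 3; at 6: 2·6 + 3 = 15; next = 14
base 6: 14 = 2·6 + 2; at 7: 2·7 + 2 = 16; next = 15
base 7: 15 = 2·7 + 1; at 8: 2·8 + 1 = 17; next = 16

1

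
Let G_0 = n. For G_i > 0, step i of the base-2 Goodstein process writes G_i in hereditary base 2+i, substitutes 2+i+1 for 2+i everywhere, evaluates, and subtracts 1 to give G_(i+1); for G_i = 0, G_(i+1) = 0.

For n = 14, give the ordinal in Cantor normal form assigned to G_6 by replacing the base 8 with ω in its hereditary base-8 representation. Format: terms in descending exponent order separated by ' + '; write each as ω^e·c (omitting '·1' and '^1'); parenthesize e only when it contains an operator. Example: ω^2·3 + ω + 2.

(0) 14|_2 = 2^(2 + 1) + 2^2 + 2 ↦ 3^(3 + 1) + 3^3 + 3|_3 = 111 ⇒ 110
(1) 110|_3 = 3^(3 + 1) + 3^3 + 2 ↦ 4^(4 + 1) + 4^4 + 2|_4 = 1282 ⇒ 1281
(2) 1281|_4 = 4^(4 + 1) + 4^4 + 1 ↦ 5^(5 + 1) + 5^5 + 1|_5 = 18751 ⇒ 18750
(3) 18750|_5 = 5^(5 + 1) + 5^5 ↦ 6^(6 + 1) + 6^6|_6 = 326592 ⇒ 326591
(4) 326591|_6 = 6^(6 + 1) + 5·6^5 + 5·6^4 + 5·6^3 + 5·6^2 + 5·6 + 5 ↦ 7^(7 + 1) + 5·7^5 + 5·7^4 + 5·7^3 + 5·7^2 + 5·7 + 5|_7 = 5862841 ⇒ 5862840
(5) 5862840|_7 = 7^(7 + 1) + 5·7^5 + 5·7^4 + 5·7^3 + 5·7^2 + 5·7 + 4 ↦ 8^(8 + 1) + 5·8^5 + 5·8^4 + 5·8^3 + 5·8^2 + 5·8 + 4|_8 = 134404972 ⇒ 134404971
(6) 134404971|_8 = 8^(8 + 1) + 5·8^5 + 5·8^4 + 5·8^3 + 5·8^2 + 5·8 + 3 ↦ 9^(9 + 1) + 5·9^5 + 5·9^4 + 5·9^3 + 5·9^2 + 5·9 + 3|_9 = 3487116549 ⇒ 3487116548

ω^(ω + 1) + ω^5·5 + ω^4·5 + ω^3·5 + ω^2·5 + ω·5 + 3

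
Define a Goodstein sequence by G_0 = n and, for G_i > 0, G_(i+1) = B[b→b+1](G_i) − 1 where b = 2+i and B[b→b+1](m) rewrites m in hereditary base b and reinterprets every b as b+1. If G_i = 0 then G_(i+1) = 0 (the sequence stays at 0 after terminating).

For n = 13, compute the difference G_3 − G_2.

14813

G_0 = 13. HB_2(13) = 2^(2 + 1) + 2^2 + 1. Bump = 109. G_1 = 108.
G_1 = 108. HB_3(108) = 3^(3 + 1) + 3^3. Bump = 1280. G_2 = 1279.
G_2 = 1279. HB_4(1279) = 4^(4 + 1) + 3·4^3 + 3·4^2 + 3·4 + 3. Bump = 16093. G_3 = 16092.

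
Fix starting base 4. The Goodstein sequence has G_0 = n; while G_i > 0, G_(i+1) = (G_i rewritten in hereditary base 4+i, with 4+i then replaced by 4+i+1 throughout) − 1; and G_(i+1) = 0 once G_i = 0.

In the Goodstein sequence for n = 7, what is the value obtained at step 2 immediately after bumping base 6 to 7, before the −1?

8

G_0=7  [base 4] 4 + 3  →[4↦5]→  5 + 3 = 8  −1 ⇒ G_1=7
G_1=7  [base 5] 5 + 2  →[5↦6]→  6 + 2 = 8  −1 ⇒ G_2=7
G_2=7  [base 6] 6 + 1  →[6↦7]→  7 + 1 = 8  −1 ⇒ G_3=7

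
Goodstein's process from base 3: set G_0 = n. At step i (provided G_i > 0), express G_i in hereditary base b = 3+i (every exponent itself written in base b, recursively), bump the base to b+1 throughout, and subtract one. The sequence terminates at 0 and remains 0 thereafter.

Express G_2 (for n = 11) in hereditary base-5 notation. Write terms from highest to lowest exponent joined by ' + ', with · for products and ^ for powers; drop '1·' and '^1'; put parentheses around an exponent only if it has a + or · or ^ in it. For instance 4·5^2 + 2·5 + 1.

[0] 11 ≡ 3^2 + 2 (base 3). Lift 4: 18. −1: 17.
[1] 17 ≡ 4^2 + 1 (base 4). Lift 5: 26. −1: 25.
[2] 25 ≡ 5^2 (base 5). Lift 6: 36. −1: 35.

5^2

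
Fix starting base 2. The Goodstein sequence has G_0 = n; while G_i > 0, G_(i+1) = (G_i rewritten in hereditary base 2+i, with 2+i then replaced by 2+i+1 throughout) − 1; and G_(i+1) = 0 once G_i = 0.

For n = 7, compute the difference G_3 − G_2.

[0] 7 ≡ 2^2 + 2 + 1 (base 2). Lift 3: 31. −1: 30.
[1] 30 ≡ 3^3 + 3 (base 3). Lift 4: 260. −1: 259.
[2] 259 ≡ 4^4 + 3 (base 4). Lift 5: 3128. −1: 3127.

2868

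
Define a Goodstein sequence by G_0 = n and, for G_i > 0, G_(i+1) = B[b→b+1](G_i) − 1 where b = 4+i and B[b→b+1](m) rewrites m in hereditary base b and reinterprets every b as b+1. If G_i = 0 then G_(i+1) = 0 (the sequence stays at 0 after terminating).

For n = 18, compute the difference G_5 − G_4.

G_0=18  [base 4] 4^2 + 2  →[4↦5]→  5^2 + 2 = 27  −1 ⇒ G_1=26
G_1=26  [base 5] 5^2 + 1  →[5↦6]→  6^2 + 1 = 37  −1 ⇒ G_2=36
G_2=36  [base 6] 6^2  →[6↦7]→  7^2 = 49  −1 ⇒ G_3=48
G_3=48  [base 7] 6·7 + 6  →[7↦8]→  6·8 + 6 = 54  −1 ⇒ G_4=53
G_4=53  [base 8] 6·8 + 5  →[8↦9]→  6·9 + 5 = 59  −1 ⇒ G_5=58

5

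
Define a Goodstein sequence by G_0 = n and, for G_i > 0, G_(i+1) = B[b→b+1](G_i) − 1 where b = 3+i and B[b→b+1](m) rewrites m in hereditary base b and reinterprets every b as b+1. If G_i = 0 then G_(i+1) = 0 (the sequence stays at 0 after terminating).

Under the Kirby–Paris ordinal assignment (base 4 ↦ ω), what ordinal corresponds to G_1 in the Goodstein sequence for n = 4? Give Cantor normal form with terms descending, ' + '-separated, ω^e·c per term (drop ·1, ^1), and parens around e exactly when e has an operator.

ω

4 —HB3→ 3 + 1 —bump→ 4 + 1 = 5 —(−1)→ 4
4 —HB4→ 4 —bump→ 5 = 5 —(−1)→ 4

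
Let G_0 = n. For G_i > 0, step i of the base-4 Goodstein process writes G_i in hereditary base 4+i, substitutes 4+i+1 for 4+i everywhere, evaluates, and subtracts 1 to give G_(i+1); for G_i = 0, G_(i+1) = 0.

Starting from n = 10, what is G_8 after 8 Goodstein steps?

i=0: 10 = 2·4 + 2 (b=4); 4→5: 2·5 + 2 = 12; 12−1 = 11
i=1: 11 = 2·5 + 1 (b=5); 5→6: 2·6 + 1 = 13; 13−1 = 12
i=2: 12 = 2·6 (b=6); 6→7: 2·7 = 14; 14−1 = 13
i=3: 13 = 7 + 6 (b=7); 7→8: 8 + 6 = 14; 14−1 = 13
i=4: 13 = 8 + 5 (b=8); 8→9: 9 + 5 = 14; 14−1 = 13
i=5: 13 = 9 + 4 (b=9); 9→10: 10 + 4 = 14; 14−1 = 13
i=6: 13 = 10 + 3 (b=10); 10→11: 11 + 3 = 14; 14−1 = 13
i=7: 13 = 11 + 2 (b=11); 11→12: 12 + 2 = 14; 14−1 = 13

13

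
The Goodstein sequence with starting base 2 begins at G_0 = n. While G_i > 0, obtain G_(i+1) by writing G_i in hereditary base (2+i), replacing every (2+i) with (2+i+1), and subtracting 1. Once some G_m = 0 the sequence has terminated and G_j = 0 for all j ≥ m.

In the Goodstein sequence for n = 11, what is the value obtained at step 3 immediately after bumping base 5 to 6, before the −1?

279938

step 0: 11 = 2^(2 + 1) + 2 + 1; sub 3 for 2: 3^(3 + 1) + 3 + 1; = 85; G_1 = 85−1 = 84
step 1: 84 = 3^(3 + 1) + 3; sub 4 for 3: 4^(4 + 1) + 4; = 1028; G_2 = 1028−1 = 1027
step 2: 1027 = 4^(4 + 1) + 3; sub 5 for 4: 5^(5 + 1) + 3; = 15628; G_3 = 15628−1 = 15627
step 3: 15627 = 5^(5 + 1) + 2; sub 6 for 5: 6^(6 + 1) + 2; = 279938; G_4 = 279938−1 = 279937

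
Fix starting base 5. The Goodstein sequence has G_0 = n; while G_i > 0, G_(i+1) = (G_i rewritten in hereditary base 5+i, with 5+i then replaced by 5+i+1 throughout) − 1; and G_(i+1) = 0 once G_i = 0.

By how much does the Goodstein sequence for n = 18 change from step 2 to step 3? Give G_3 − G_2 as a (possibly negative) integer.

18 —HB5→ 3·5 + 3 —bump→ 3·6 + 3 = 21 —(−1)→ 20
20 —HB6→ 3·6 + 2 —bump→ 3·7 + 2 = 23 —(−1)→ 22
22 —HB7→ 3·7 + 1 —bump→ 3·8 + 1 = 25 —(−1)→ 24

2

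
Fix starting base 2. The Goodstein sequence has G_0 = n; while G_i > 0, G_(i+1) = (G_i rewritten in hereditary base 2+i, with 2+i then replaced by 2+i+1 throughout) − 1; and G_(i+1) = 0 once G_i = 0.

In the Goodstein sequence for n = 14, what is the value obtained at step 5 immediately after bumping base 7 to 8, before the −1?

base 2: 14 = 2^(2 + 1) + 2^2 + 2; at 3: 3^(3 + 1) + 3^3 + 3 = 111; next = 110
base 3: 110 = 3^(3 + 1) + 3^3 + 2; at 4: 4^(4 + 1) + 4^4 + 2 = 1282; next = 1281
base 4: 1281 = 4^(4 + 1) + 4^4 + 1; at 5: 5^(5 + 1) + 5^5 + 1 = 18751; next = 18750
base 5: 18750 = 5^(5 + 1) + 5^5; at 6: 6^(6 + 1) + 6^6 = 326592; next = 326591
base 6: 326591 = 6^(6 + 1) + 5·6^5 + 5·6^4 + 5·6^3 + 5·6^2 + 5·6 + 5; at 7: 7^(7 + 1) + 5·7^5 + 5·7^4 + 5·7^3 + 5·7^2 + 5·7 + 5 = 5862841; next = 5862840
base 7: 5862840 = 7^(7 + 1) + 5·7^5 + 5·7^4 + 5·7^3 + 5·7^2 + 5·7 + 4; at 8: 8^(8 + 1) + 5·8^5 + 5·8^4 + 5·8^3 + 5·8^2 + 5·8 + 4 = 134404972; next = 134404971

134404972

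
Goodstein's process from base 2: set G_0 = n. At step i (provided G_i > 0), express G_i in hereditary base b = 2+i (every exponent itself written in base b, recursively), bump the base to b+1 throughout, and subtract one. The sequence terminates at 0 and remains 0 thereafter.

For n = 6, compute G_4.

46655

i=0: 6 = 2^2 + 2 (b=2); 2→3: 3^3 + 3 = 30; 30−1 = 29
i=1: 29 = 3^3 + 2 (b=3); 3→4: 4^4 + 2 = 258; 258−1 = 257
i=2: 257 = 4^4 + 1 (b=4); 4→5: 5^5 + 1 = 3126; 3126−1 = 3125
i=3: 3125 = 5^5 (b=5); 5→6: 6^6 = 46656; 46656−1 = 46655
i=4: 46655 = 5·6^5 + 5·6^4 + 5·6^3 + 5·6^2 + 5·6 + 5 (b=6); 6→7: 5·7^5 + 5·7^4 + 5·7^3 + 5·7^2 + 5·7 + 5 = 98040; 98040−1 = 98039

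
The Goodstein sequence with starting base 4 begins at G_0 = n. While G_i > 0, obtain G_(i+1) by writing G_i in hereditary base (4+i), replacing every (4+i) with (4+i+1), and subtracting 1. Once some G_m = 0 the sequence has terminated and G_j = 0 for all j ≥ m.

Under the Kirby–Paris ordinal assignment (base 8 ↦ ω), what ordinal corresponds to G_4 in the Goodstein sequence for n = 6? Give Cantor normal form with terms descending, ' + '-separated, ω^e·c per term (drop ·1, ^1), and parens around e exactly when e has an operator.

G_0 = 6. HB_4(6) = 4 + 2. Bump = 7. G_1 = 6.
G_1 = 6. HB_5(6) = 5 + 1. Bump = 7. G_2 = 6.
G_2 = 6. HB_6(6) = 6. Bump = 7. G_3 = 6.
G_3 = 6. HB_7(6) = 6. Bump = 6. G_4 = 5.
G_4 = 5. HB_8(5) = 5. Bump = 5. G_5 = 4.

5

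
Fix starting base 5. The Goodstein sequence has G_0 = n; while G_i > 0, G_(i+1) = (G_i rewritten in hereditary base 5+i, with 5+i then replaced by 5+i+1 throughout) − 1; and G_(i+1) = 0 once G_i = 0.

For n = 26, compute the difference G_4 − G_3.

5

base 5: 26 = 5^2 + 1; at 6: 6^2 + 1 = 37; next = 36
base 6: 36 = 6^2; at 7: 7^2 = 49; next = 48
base 7: 48 = 6·7 + 6; at 8: 6·8 + 6 = 54; next = 53
base 8: 53 = 6·8 + 5; at 9: 6·9 + 5 = 59; next = 58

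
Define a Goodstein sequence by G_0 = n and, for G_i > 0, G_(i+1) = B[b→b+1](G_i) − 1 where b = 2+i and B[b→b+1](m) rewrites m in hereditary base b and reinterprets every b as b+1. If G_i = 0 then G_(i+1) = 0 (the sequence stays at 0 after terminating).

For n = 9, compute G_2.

1023

9 —HB2→ 2^(2 + 1) + 1 —bump→ 3^(3 + 1) + 1 = 82 —(−1)→ 81
81 —HB3→ 3^(3 + 1) —bump→ 4^(4 + 1) = 1024 —(−1)→ 1023
1023 —HB4→ 3·4^4 + 3·4^3 + 3·4^2 + 3·4 + 3 —bump→ 3·5^5 + 3·5^3 + 3·5^2 + 3·5 + 3 = 9843 —(−1)→ 9842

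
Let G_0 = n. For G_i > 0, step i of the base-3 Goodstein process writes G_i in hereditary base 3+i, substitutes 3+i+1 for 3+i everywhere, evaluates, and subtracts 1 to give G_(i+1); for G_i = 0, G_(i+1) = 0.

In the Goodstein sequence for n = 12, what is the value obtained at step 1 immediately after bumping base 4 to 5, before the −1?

28

(0) 12|_3 = 3^2 + 3 ↦ 4^2 + 4|_4 = 20 ⇒ 19
(1) 19|_4 = 4^2 + 3 ↦ 5^2 + 3|_5 = 28 ⇒ 27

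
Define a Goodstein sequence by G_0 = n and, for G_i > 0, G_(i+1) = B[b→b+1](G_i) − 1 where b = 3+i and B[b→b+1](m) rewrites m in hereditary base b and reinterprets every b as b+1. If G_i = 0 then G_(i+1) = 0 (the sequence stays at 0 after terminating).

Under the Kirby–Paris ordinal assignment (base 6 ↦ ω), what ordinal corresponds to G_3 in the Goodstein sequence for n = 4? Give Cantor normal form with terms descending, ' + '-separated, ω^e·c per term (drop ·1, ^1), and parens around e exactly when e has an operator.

3

(0) 4|_3 = 3 + 1 ↦ 4 + 1|_4 = 5 ⇒ 4
(1) 4|_4 = 4 ↦ 5|_5 = 5 ⇒ 4
(2) 4|_5 = 4 ↦ 4|_6 = 4 ⇒ 3
(3) 3|_6 = 3 ↦ 3|_7 = 3 ⇒ 2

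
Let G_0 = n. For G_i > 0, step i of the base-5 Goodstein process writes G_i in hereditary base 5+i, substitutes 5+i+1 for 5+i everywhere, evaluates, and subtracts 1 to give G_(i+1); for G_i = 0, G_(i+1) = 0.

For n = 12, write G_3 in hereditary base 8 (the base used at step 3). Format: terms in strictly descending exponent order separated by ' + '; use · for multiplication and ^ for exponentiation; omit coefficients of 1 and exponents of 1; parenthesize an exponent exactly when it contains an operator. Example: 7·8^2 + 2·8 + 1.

8 + 7

G_0=12  [base 5] 2·5 + 2  →[5↦6]→  2·6 + 2 = 14  −1 ⇒ G_1=13
G_1=13  [base 6] 2·6 + 1  →[6↦7]→  2·7 + 1 = 15  −1 ⇒ G_2=14
G_2=14  [base 7] 2·7  →[7↦8]→  2·8 = 16  −1 ⇒ G_3=15
G_3=15  [base 8] 8 + 7  →[8↦9]→  9 + 7 = 16  −1 ⇒ G_4=15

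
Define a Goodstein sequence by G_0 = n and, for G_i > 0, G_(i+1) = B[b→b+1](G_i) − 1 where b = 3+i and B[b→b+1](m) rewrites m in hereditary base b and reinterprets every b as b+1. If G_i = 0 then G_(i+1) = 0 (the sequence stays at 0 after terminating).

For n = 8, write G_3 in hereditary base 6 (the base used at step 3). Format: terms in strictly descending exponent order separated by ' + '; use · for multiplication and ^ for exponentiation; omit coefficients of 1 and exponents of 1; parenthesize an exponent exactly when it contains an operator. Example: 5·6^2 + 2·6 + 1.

6 + 5

(0) 8|_3 = 2·3 + 2 ↦ 2·4 + 2|_4 = 10 ⇒ 9
(1) 9|_4 = 2·4 + 1 ↦ 2·5 + 1|_5 = 11 ⇒ 10
(2) 10|_5 = 2·5 ↦ 2·6|_6 = 12 ⇒ 11
(3) 11|_6 = 6 + 5 ↦ 7 + 5|_7 = 12 ⇒ 11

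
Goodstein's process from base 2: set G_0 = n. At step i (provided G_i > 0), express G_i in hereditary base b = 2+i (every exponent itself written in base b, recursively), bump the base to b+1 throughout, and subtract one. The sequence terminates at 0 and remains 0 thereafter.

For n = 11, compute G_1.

G_0=11  [base 2] 2^(2 + 1) + 2 + 1  →[2↦3]→  3^(3 + 1) + 3 + 1 = 85  −1 ⇒ G_1=84
G_1=84  [base 3] 3^(3 + 1) + 3  →[3↦4]→  4^(4 + 1) + 4 = 1028  −1 ⇒ G_2=1027

84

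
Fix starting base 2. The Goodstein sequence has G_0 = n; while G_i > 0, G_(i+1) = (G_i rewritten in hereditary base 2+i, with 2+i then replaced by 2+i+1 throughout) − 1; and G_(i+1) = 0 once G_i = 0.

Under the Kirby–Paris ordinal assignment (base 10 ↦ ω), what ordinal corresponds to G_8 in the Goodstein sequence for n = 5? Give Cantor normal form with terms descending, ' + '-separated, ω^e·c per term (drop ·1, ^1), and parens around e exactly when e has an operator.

ω^3·3 + ω^2·3 + ω·2 + 5

(0) 5|_2 = 2^2 + 1 ↦ 3^3 + 1|_3 = 28 ⇒ 27
(1) 27|_3 = 3^3 ↦ 4^4|_4 = 256 ⇒ 255
(2) 255|_4 = 3·4^3 + 3·4^2 + 3·4 + 3 ↦ 3·5^3 + 3·5^2 + 3·5 + 3|_5 = 468 ⇒ 467
(3) 467|_5 = 3·5^3 + 3·5^2 + 3·5 + 2 ↦ 3·6^3 + 3·6^2 + 3·6 + 2|_6 = 776 ⇒ 775
(4) 775|_6 = 3·6^3 + 3·6^2 + 3·6 + 1 ↦ 3·7^3 + 3·7^2 + 3·7 + 1|_7 = 1198 ⇒ 1197
(5) 1197|_7 = 3·7^3 + 3·7^2 + 3·7 ↦ 3·8^3 + 3·8^2 + 3·8|_8 = 1752 ⇒ 1751
(6) 1751|_8 = 3·8^3 + 3·8^2 + 2·8 + 7 ↦ 3·9^3 + 3·9^2 + 2·9 + 7|_9 = 2455 ⇒ 2454
(7) 2454|_9 = 3·9^3 + 3·9^2 + 2·9 + 6 ↦ 3·10^3 + 3·10^2 + 2·10 + 6|_10 = 3326 ⇒ 3325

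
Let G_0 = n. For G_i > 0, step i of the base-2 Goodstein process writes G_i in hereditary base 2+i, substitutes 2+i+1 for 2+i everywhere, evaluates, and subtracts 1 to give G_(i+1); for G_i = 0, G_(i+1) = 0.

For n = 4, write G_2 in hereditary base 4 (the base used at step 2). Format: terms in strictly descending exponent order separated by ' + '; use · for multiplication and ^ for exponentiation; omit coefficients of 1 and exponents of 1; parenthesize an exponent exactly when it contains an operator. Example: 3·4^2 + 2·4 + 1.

2·4^2 + 2·4 + 1

(0) 4|_2 = 2^2 ↦ 3^3|_3 = 27 ⇒ 26
(1) 26|_3 = 2·3^2 + 2·3 + 2 ↦ 2·4^2 + 2·4 + 2|_4 = 42 ⇒ 41
(2) 41|_4 = 2·4^2 + 2·4 + 1 ↦ 2·5^2 + 2·5 + 1|_5 = 61 ⇒ 60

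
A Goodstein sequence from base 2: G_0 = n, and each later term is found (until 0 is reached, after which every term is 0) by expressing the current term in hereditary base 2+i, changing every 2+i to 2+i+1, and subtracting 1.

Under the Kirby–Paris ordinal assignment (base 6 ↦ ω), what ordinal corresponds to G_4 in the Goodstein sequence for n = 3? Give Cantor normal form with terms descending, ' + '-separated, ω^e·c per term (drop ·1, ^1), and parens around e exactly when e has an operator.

1

G_0=3  [base 2] 2 + 1  →[2↦3]→  3 + 1 = 4  −1 ⇒ G_1=3
G_1=3  [base 3] 3  →[3↦4]→  4 = 4  −1 ⇒ G_2=3
G_2=3  [base 4] 3  →[4↦5]→  3 = 3  −1 ⇒ G_3=2
G_3=2  [base 5] 2  →[5↦6]→  2 = 2  −1 ⇒ G_4=1
G_4=1  [base 6] 1  →[6↦7]→  1 = 1  −1 ⇒ G_5=0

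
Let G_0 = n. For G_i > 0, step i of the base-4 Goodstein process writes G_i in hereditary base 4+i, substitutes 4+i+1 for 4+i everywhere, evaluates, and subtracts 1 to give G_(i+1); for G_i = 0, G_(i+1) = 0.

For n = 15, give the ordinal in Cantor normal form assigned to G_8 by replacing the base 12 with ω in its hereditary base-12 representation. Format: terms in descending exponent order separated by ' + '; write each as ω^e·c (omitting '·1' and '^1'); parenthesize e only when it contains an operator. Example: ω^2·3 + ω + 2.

ω·2 + 3

(0) 15|_4 = 3·4 + 3 ↦ 3·5 + 3|_5 = 18 ⇒ 17
(1) 17|_5 = 3·5 + 2 ↦ 3·6 + 2|_6 = 20 ⇒ 19
(2) 19|_6 = 3·6 + 1 ↦ 3·7 + 1|_7 = 22 ⇒ 21
(3) 21|_7 = 3·7 ↦ 3·8|_8 = 24 ⇒ 23
(4) 23|_8 = 2·8 + 7 ↦ 2·9 + 7|_9 = 25 ⇒ 24
(5) 24|_9 = 2·9 + 6 ↦ 2·10 + 6|_10 = 26 ⇒ 25
(6) 25|_10 = 2·10 + 5 ↦ 2·11 + 5|_11 = 27 ⇒ 26
(7) 26|_11 = 2·11 + 4 ↦ 2·12 + 4|_12 = 28 ⇒ 27
(8) 27|_12 = 2·12 + 3 ↦ 2·13 + 3|_13 = 29 ⇒ 28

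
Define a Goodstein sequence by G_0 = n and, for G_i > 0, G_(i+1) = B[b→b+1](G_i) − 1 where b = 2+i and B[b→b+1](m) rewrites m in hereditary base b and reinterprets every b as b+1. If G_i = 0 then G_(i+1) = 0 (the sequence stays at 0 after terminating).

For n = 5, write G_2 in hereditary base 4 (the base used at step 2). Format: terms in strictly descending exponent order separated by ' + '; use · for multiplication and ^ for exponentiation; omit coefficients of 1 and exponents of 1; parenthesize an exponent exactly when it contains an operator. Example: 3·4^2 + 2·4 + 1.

3·4^3 + 3·4^2 + 3·4 + 3

step 0: 5 = 2^2 + 1; sub 3 for 2: 3^3 + 1; = 28; G_1 = 28−1 = 27
step 1: 27 = 3^3; sub 4 for 3: 4^4; = 256; G_2 = 256−1 = 255
step 2: 255 = 3·4^3 + 3·4^2 + 3·4 + 3; sub 5 for 4: 3·5^3 + 3·5^2 + 3·5 + 3; = 468; G_3 = 468−1 = 467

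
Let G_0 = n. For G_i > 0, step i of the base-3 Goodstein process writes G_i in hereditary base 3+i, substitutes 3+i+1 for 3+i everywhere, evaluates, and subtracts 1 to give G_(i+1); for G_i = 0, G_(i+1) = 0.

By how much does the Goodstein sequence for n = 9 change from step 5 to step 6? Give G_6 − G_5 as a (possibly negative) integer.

[0] 9 ≡ 3^2 (base 3). Lift 4: 16. −1: 15.
[1] 15 ≡ 3·4 + 3 (base 4). Lift 5: 18. −1: 17.
[2] 17 ≡ 3·5 + 2 (base 5). Lift 6: 20. −1: 19.
[3] 19 ≡ 3·6 + 1 (base 6). Lift 7: 22. −1: 21.
[4] 21 ≡ 3·7 (base 7). Lift 8: 24. −1: 23.
[5] 23 ≡ 2·8 + 7 (base 8). Lift 9: 25. −1: 24.

1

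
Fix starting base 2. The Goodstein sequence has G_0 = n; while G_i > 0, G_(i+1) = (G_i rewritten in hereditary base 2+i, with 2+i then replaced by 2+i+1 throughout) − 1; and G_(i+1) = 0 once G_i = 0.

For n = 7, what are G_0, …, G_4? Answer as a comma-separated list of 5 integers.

7, 30, 259, 3127, 46657

[0] 7 ≡ 2^2 + 2 + 1 (base 2). Lift 3: 31. −1: 30.
[1] 30 ≡ 3^3 + 3 (base 3). Lift 4: 260. −1: 259.
[2] 259 ≡ 4^4 + 3 (base 4). Lift 5: 3128. −1: 3127.
[3] 3127 ≡ 5^5 + 2 (base 5). Lift 6: 46658. −1: 46657.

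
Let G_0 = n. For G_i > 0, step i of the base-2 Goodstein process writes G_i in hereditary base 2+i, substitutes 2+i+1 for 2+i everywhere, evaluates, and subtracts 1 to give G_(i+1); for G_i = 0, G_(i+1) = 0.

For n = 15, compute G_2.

15 —HB2→ 2^(2 + 1) + 2^2 + 2 + 1 —bump→ 3^(3 + 1) + 3^3 + 3 + 1 = 112 —(−1)→ 111
111 —HB3→ 3^(3 + 1) + 3^3 + 3 —bump→ 4^(4 + 1) + 4^4 + 4 = 1284 —(−1)→ 1283

1283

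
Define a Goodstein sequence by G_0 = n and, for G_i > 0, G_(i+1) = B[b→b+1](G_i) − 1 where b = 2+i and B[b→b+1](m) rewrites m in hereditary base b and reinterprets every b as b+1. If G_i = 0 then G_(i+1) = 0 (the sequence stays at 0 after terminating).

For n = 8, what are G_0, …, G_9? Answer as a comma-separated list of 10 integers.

step 0: 8 = 2^(2 + 1); sub 3 for 2: 3^(3 + 1); = 81; G_1 = 81−1 = 80
step 1: 80 = 2·3^3 + 2·3^2 + 2·3 + 2; sub 4 for 3: 2·4^4 + 2·4^2 + 2·4 + 2; = 554; G_2 = 554−1 = 553
step 2: 553 = 2·4^4 + 2·4^2 + 2·4 + 1; sub 5 for 4: 2·5^5 + 2·5^2 + 2·5 + 1; = 6311; G_3 = 6311−1 = 6310
step 3: 6310 = 2·5^5 + 2·5^2 + 2·5; sub 6 for 5: 2·6^6 + 2·6^2 + 2·6; = 93396; G_4 = 93396−1 = 93395
step 4: 93395 = 2·6^6 + 2·6^2 + 6 + 5; sub 7 for 6: 2·7^7 + 2·7^2 + 7 + 5; = 1647196; G_5 = 1647196−1 = 1647195
step 5: 1647195 = 2·7^7 + 2·7^2 + 7 + 4; sub 8 for 7: 2·8^8 + 2·8^2 + 8 + 4; = 33554572; G_6 = 33554572−1 = 33554571
step 6: 33554571 = 2·8^8 + 2·8^2 + 8 + 3; sub 9 for 8: 2·9^9 + 2·9^2 + 9 + 3; = 774841152; G_7 = 774841152−1 = 774841151
step 7: 774841151 = 2·9^9 + 2·9^2 + 9 + 2; sub 10 for 9: 2·10^10 + 2·10^2 + 10 + 2; = 20000000212; G_8 = 20000000212−1 = 20000000211
step 8: 20000000211 = 2·10^10 + 2·10^2 + 10 + 1; sub 11 for 10: 2·11^11 + 2·11^2 + 11 + 1; = 570623341476; G_9 = 570623341476−1 = 570623341475

8, 80, 553, 6310, 93395, 1647195, 33554571, 774841151, 20000000211, 570623341475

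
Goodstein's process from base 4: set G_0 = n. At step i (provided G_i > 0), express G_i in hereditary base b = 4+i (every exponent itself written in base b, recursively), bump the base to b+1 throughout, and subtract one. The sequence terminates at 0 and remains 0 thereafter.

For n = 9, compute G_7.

11

step 0: 9 = 2·4 + 1; sub 5 for 4: 2·5 + 1; = 11; G_1 = 11−1 = 10
step 1: 10 = 2·5; sub 6 for 5: 2·6; = 12; G_2 = 12−1 = 11
step 2: 11 = 6 + 5; sub 7 for 6: 7 + 5; = 12; G_3 = 12−1 = 11
step 3: 11 = 7 + 4; sub 8 for 7: 8 + 4; = 12; G_4 = 12−1 = 11
step 4: 11 = 8 + 3; sub 9 for 8: 9 + 3; = 12; G_5 = 12−1 = 11
step 5: 11 = 9 + 2; sub 10 for 9: 10 + 2; = 12; G_6 = 12−1 = 11
step 6: 11 = 10 + 1; sub 11 for 10: 11 + 1; = 12; G_7 = 12−1 = 11
step 7: 11 = 11; sub 12 for 11: 12; = 12; G_8 = 12−1 = 11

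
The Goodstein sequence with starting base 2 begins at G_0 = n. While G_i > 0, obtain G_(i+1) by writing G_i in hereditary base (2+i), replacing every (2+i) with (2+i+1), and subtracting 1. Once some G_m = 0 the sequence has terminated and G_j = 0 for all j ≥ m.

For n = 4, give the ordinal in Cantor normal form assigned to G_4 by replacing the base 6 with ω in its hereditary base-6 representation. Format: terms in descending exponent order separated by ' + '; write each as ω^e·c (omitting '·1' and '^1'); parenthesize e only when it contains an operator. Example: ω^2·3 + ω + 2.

(0) 4|_2 = 2^2 ↦ 3^3|_3 = 27 ⇒ 26
(1) 26|_3 = 2·3^2 + 2·3 + 2 ↦ 2·4^2 + 2·4 + 2|_4 = 42 ⇒ 41
(2) 41|_4 = 2·4^2 + 2·4 + 1 ↦ 2·5^2 + 2·5 + 1|_5 = 61 ⇒ 60
(3) 60|_5 = 2·5^2 + 2·5 ↦ 2·6^2 + 2·6|_6 = 84 ⇒ 83
(4) 83|_6 = 2·6^2 + 6 + 5 ↦ 2·7^2 + 7 + 5|_7 = 110 ⇒ 109

ω^2·2 + ω + 5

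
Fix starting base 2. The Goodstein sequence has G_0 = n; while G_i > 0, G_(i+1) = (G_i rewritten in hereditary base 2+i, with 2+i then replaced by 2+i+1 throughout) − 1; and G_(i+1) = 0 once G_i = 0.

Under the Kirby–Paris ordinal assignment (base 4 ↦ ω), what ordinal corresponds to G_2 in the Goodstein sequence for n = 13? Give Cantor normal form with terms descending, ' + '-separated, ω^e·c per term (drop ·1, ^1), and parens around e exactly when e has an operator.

ω^(ω + 1) + ω^3·3 + ω^2·3 + ω·3 + 3

i=0: 13 = 2^(2 + 1) + 2^2 + 1 (b=2); 2→3: 3^(3 + 1) + 3^3 + 1 = 109; 109−1 = 108
i=1: 108 = 3^(3 + 1) + 3^3 (b=3); 3→4: 4^(4 + 1) + 4^4 = 1280; 1280−1 = 1279
i=2: 1279 = 4^(4 + 1) + 3·4^3 + 3·4^2 + 3·4 + 3 (b=4); 4→5: 5^(5 + 1) + 3·5^3 + 3·5^2 + 3·5 + 3 = 16093; 16093−1 = 16092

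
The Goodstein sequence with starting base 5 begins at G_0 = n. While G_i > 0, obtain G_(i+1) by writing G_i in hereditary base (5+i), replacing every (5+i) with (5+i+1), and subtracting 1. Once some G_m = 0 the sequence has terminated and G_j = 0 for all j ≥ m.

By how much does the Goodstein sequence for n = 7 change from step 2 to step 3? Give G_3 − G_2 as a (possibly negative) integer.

7 —HB5→ 5 + 2 —bump→ 6 + 2 = 8 —(−1)→ 7
7 —HB6→ 6 + 1 —bump→ 7 + 1 = 8 —(−1)→ 7
7 —HB7→ 7 —bump→ 8 = 8 —(−1)→ 7

0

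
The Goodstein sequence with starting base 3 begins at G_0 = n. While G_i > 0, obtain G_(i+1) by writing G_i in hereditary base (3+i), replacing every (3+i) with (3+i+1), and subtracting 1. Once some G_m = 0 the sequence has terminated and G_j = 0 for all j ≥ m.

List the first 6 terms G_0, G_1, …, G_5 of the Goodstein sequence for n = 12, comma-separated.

12 —HB3→ 3^2 + 3 —bump→ 4^2 + 4 = 20 —(−1)→ 19
19 —HB4→ 4^2 + 3 —bump→ 5^2 + 3 = 28 —(−1)→ 27
27 —HB5→ 5^2 + 2 —bump→ 6^2 + 2 = 38 —(−1)→ 37
37 —HB6→ 6^2 + 1 —bump→ 7^2 + 1 = 50 —(−1)→ 49
49 —HB7→ 7^2 —bump→ 8^2 = 64 —(−1)→ 63

12, 19, 27, 37, 49, 63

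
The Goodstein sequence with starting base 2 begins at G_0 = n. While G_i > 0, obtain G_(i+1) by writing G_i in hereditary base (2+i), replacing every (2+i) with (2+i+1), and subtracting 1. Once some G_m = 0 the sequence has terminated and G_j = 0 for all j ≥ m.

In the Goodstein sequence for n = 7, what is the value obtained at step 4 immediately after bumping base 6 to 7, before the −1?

(0) 7|_2 = 2^2 + 2 + 1 ↦ 3^3 + 3 + 1|_3 = 31 ⇒ 30
(1) 30|_3 = 3^3 + 3 ↦ 4^4 + 4|_4 = 260 ⇒ 259
(2) 259|_4 = 4^4 + 3 ↦ 5^5 + 3|_5 = 3128 ⇒ 3127
(3) 3127|_5 = 5^5 + 2 ↦ 6^6 + 2|_6 = 46658 ⇒ 46657

823544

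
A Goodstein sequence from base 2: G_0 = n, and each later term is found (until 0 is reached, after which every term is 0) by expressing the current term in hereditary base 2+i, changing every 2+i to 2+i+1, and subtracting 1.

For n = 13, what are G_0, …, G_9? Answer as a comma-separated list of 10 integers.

13, 108, 1279, 16092, 280711, 5765998, 134219479, 3486786855, 100000003325, 3138428381103

step 0: 13 = 2^(2 + 1) + 2^2 + 1; sub 3 for 2: 3^(3 + 1) + 3^3 + 1; = 109; G_1 = 109−1 = 108
step 1: 108 = 3^(3 + 1) + 3^3; sub 4 for 3: 4^(4 + 1) + 4^4; = 1280; G_2 = 1280−1 = 1279
step 2: 1279 = 4^(4 + 1) + 3·4^3 + 3·4^2 + 3·4 + 3; sub 5 for 4: 5^(5 + 1) + 3·5^3 + 3·5^2 + 3·5 + 3; = 16093; G_3 = 16093−1 = 16092
step 3: 16092 = 5^(5 + 1) + 3·5^3 + 3·5^2 + 3·5 + 2; sub 6 for 5: 6^(6 + 1) + 3·6^3 + 3·6^2 + 3·6 + 2; = 280712; G_4 = 280712−1 = 280711
step 4: 280711 = 6^(6 + 1) + 3·6^3 + 3·6^2 + 3·6 + 1; sub 7 for 6: 7^(7 + 1) + 3·7^3 + 3·7^2 + 3·7 + 1; = 5765999; G_5 = 5765999−1 = 5765998
step 5: 5765998 = 7^(7 + 1) + 3·7^3 + 3·7^2 + 3·7; sub 8 for 7: 8^(8 + 1) + 3·8^3 + 3·8^2 + 3·8; = 134219480; G_6 = 134219480−1 = 134219479
step 6: 134219479 = 8^(8 + 1) + 3·8^3 + 3·8^2 + 2·8 + 7; sub 9 for 8: 9^(9 + 1) + 3·9^3 + 3·9^2 + 2·9 + 7; = 3486786856; G_7 = 3486786856−1 = 3486786855
step 7: 3486786855 = 9^(9 + 1) + 3·9^3 + 3·9^2 + 2·9 + 6; sub 10 for 9: 10^(10 + 1) + 3·10^3 + 3·10^2 + 2·10 + 6; = 100000003326; G_8 = 100000003326−1 = 100000003325
step 8: 100000003325 = 10^(10 + 1) + 3·10^3 + 3·10^2 + 2·10 + 5; sub 11 for 10: 11^(11 + 1) + 3·11^3 + 3·11^2 + 2·11 + 5; = 3138428381104; G_9 = 3138428381104−1 = 3138428381103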